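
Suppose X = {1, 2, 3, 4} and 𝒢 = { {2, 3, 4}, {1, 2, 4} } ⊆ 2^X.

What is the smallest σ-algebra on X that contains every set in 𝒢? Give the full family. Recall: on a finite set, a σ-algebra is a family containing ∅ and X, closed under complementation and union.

Answer: σ(𝒢) = { ∅, {1}, {3}, {1, 3}, {2, 4}, {1, 2, 4}, {2, 3, 4}, X }

Working:
Initial family (4 sets): { ∅, {1, 2, 4}, {2, 3, 4}, X }.
Iteration 1: +2 →
  {1}  = complement {2, 3, 4}
  {3}  = complement {1, 2, 4}
  [6 total]
Iteration 2. New:
  {1, 3}  = {3} ∪ {1}
  [7 total]
Iteration 3 (1 new):
  {2, 4}  = complement {1, 3}
  [8 total]
After Iteration 4 the family is unchanged; done.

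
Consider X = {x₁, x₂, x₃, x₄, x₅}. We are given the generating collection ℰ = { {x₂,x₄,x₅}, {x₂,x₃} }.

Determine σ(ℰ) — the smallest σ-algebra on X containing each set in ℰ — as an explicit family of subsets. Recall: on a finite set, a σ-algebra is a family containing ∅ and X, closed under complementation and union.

|σ(ℰ)| = 16.  σ(ℰ) = { {}, {x₁}, {x₂}, {x₃}, {x₁,x₂}, {x₁,x₃}, {x₂,x₃}, {x₄,x₅}, {x₁,x₂,x₃}, {x₁,x₄,x₅}, {x₂,x₄,x₅}, {x₃,x₄,x₅}, {x₁,x₂,x₄,x₅}, {x₁,x₃,x₄,x₅}, {x₂,x₃,x₄,x₅}, X }

Derivation:
Start: ℰ ∪ {∅, X} = { {}, {x₂,x₃}, {x₂,x₄,x₅}, X }.
Step 1. New:
  {x₁,x₃}  = ᶜ of {x₂,x₄,x₅}
  {x₁,x₄,x₅}  = ᶜ of {x₂,x₃}
  {x₂,x₃,x₄,x₅}  = {x₂,x₃} ∪ {x₂,x₄,x₅}
  [7 total]
Step 2: +4 →
  {x₁}  = ᶜ of {x₂,x₃,x₄,x₅}
  {x₁,x₂,x₃}  = {x₂,x₃} ∪ {x₁,x₃}
  {x₁,x₂,x₄,x₅}  = {x₁,x₄,x₅} ∪ {x₂,x₄,x₅}
  {x₁,x₃,x₄,x₅}  = {x₁,x₄,x₅} ∪ {x₁,x₃}
  [11 total]
Step 3. New:
  {x₂}  = ᶜ of {x₁,x₃,x₄,x₅}
  {x₃}  = ᶜ of {x₁,x₂,x₄,x₅}
  {x₄,x₅}  = ᶜ of {x₁,x₂,x₃}
  [14 total]
Step 4 adds 2:
  {x₁,x₂}  = {x₂} ∪ {x₁}
  {x₃,x₄,x₅}  = {x₄,x₅} ∪ {x₃}
  [16 total]
Step 5 adds nothing — fixpoint reached.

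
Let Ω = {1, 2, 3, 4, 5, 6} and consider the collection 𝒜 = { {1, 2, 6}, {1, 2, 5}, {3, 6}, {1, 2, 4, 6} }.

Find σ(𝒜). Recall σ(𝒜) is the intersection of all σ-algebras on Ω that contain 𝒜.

σ(𝒜) (32 sets): { {}, {3}, {4}, {5}, {6}, {1, 2}, {3, 4}, {3, 5}, {3, 6}, {4, 5}, {4, 6}, {5, 6}, {1, 2, 3}, {1, 2, 4}, {1, 2, 5}, {1, 2, 6}, {3, 4, 5}, {3, 4, 6}, {3, 5, 6}, {4, 5, 6}, {1, 2, 3, 4}, {1, 2, 3, 5}, {1, 2, 3, 6}, {1, 2, 4, 5}, {1, 2, 4, 6}, {1, 2, 5, 6}, {3, 4, 5, 6}, {1, 2, 3, 4, 5}, {1, 2, 3, 4, 6}, {1, 2, 3, 5, 6}, {1, 2, 4, 5, 6}, Ω }

Working:
Take S₀ = 𝒜 ∪ {∅, Ω} = { {}, {3, 6}, {1, 2, 5}, {1, 2, 6}, {1, 2, 4, 6}, Ω }.
Step 1. New:
  {3, 5}  = {1, 2, 4, 6}ᶜ
  {3, 4, 5}  = {1, 2, 6}ᶜ
  {3, 4, 6}  = {1, 2, 5}ᶜ
  {1, 2, 3, 6}  = {3, 6} ∪ {1, 2, 6}
  {1, 2, 4, 5}  = {3, 6}ᶜ
  {1, 2, 5, 6}  = {1, 2, 5} ∪ {1, 2, 6}
  {1, 2, 3, 4, 6}  = {1, 2, 4, 6} ∪ {3, 6}
  {1, 2, 3, 5, 6}  = {1, 2, 5} ∪ {3, 6}
  {1, 2, 4, 5, 6}  = {1, 2, 5} ∪ {1, 2, 4, 6}
  [15 total]
Step 2. New:
  {3}  = {1, 2, 4, 5, 6}ᶜ
  {4}  = {1, 2, 3, 5, 6}ᶜ
  {5}  = {1, 2, 3, 4, 6}ᶜ
  {3, 4}  = {1, 2, 5, 6}ᶜ
  {4, 5}  = {1, 2, 3, 6}ᶜ
  {3, 5, 6}  = {3, 6} ∪ {3, 5}
  {1, 2, 3, 5}  = {1, 2, 5} ∪ {3, 5}
  {3, 4, 5, 6}  = {3, 4, 5} ∪ {3, 6}
  {1, 2, 3, 4, 5}  = {3, 4, 5} ∪ {1, 2, 4, 5}
  [24 total]
Step 3: +4 →
  {6}  = {1, 2, 3, 4, 5}ᶜ
  {1, 2}  = {3, 4, 5, 6}ᶜ
  {4, 6}  = {1, 2, 3, 5}ᶜ
  {1, 2, 4}  = {3, 5, 6}ᶜ
  [28 total]
Step 4 adds 4:
  {5, 6}  = {6} ∪ {5}
  {1, 2, 3}  = {1, 2} ∪ {3}
  {4, 5, 6}  = {6} ∪ {4, 5}
  {1, 2, 3, 4}  = {3, 4} ∪ {1, 2}
  [32 total]
Step 5: no new sets; the family is a σ-algebra.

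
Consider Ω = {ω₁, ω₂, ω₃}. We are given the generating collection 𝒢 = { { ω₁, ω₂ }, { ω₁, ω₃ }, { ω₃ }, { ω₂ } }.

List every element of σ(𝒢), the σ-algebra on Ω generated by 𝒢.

σ(𝒢) = { ∅, { ω₁ }, { ω₂ }, { ω₃ }, { ω₁, ω₂ }, { ω₁, ω₃ }, { ω₂, ω₃ }, Ω }

Check:
Start: 𝒢 ∪ {∅, Ω} = { ∅, { ω₂ }, { ω₃ }, { ω₁, ω₂ }, { ω₁, ω₃ }, Ω }.
Iteration 1 (1 new):
  { ω₂, ω₃ }  = { ω₃ } ∪ { ω₂ }
Iteration 2: +1 →
  { ω₁ }  = ᶜ of { ω₂, ω₃ }
Iteration 3: closed — nothing new.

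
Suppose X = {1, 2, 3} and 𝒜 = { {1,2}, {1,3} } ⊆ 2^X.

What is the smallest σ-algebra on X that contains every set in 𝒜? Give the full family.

Initial family (4 sets): { {}, {1,2}, {1,3}, X }.
Step 1 adds 2:
  {2}  = ᶜ of {1,3}
  {3}  = ᶜ of {1,2}
  — 6 sets.
Step 2 (1 new):
  {2,3}  = {3} ∪ {2}
  — 7 sets.
Step 3 (1 new):
  {1}  = ᶜ of {2,3}
  — 8 sets.
Step 4: already closed under ᶜ and ∪.

Therefore σ(𝒜) = { {}, {1}, {2}, {3}, {1,2}, {1,3}, {2,3}, X } (|σ(𝒜)| = 8).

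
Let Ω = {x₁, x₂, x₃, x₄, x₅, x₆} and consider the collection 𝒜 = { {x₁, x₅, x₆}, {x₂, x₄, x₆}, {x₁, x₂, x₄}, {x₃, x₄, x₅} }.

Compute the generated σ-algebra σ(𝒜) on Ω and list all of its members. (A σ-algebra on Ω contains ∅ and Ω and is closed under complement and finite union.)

Initial family (6 sets): { ∅, {x₁, x₂, x₄}, {x₁, x₅, x₆}, {x₂, x₄, x₆}, {x₃, x₄, x₅}, Ω }.
Pass 1 adds 9:
  {x₁, x₂, x₆}  = Ω∖{x₃, x₄, x₅}
  {x₁, x₃, x₅}  = Ω∖{x₂, x₄, x₆}
  {x₂, x₃, x₄}  = Ω∖{x₁, x₅, x₆}
  {x₃, x₅, x₆}  = Ω∖{x₁, x₂, x₄}
  {x₁, x₂, x₄, x₆}  = {x₂, x₄, x₆} ∪ {x₁, x₂, x₄}
  {x₁, x₂, x₃, x₄, x₅}  = {x₃, x₄, x₅} ∪ {x₁, x₂, x₄}
  {x₁, x₂, x₄, x₅, x₆}  = {x₂, x₄, x₆} ∪ {x₁, x₅, x₆}
  {x₁, x₃, x₄, x₅, x₆}  = {x₃, x₄, x₅} ∪ {x₁, x₅, x₆}
  {x₂, x₃, x₄, x₅, x₆}  = {x₂, x₄, x₆} ∪ {x₃, x₄, x₅}
  — 15 sets.
Pass 2 (14 new):
  {x₁}  = Ω∖{x₂, x₃, x₄, x₅, x₆}
  {x₂}  = Ω∖{x₁, x₃, x₄, x₅, x₆}
  {x₃}  = Ω∖{x₁, x₂, x₄, x₅, x₆}
  {x₆}  = Ω∖{x₁, x₂, x₃, x₄, x₅}
  {x₃, x₅}  = Ω∖{x₁, x₂, x₄, x₆}
  {x₁, x₂, x₃, x₄}  = {x₂, x₃, x₄} ∪ {x₁, x₂, x₄}
  {x₁, x₂, x₅, x₆}  = {x₁, x₅, x₆} ∪ {x₁, x₂, x₆}
  {x₁, x₃, x₄, x₅}  = {x₃, x₄, x₅} ∪ {x₁, x₃, x₅}
  {x₁, x₃, x₅, x₆}  = {x₁, x₃, x₅} ∪ {x₁, x₅, x₆}
  {x₂, x₃, x₄, x₅}  = {x₃, x₄, x₅} ∪ {x₂, x₃, x₄}
  {x₂, x₃, x₄, x₆}  = {x₂, x₄, x₆} ∪ {x₂, x₃, x₄}
  {x₃, x₄, x₅, x₆}  = {x₃, x₄, x₅} ∪ {x₃, x₅, x₆}
  {x₁, x₂, x₃, x₄, x₆}  = {x₂, x₃, x₄} ∪ {x₁, x₂, x₄, x₆}
  {x₁, x₂, x₃, x₅, x₆}  = {x₁, x₃, x₅} ∪ {x₁, x₂, x₆}
  — 29 sets.
Pass 3 adds 16:
  {x₄}  = Ω∖{x₁, x₂, x₃, x₅, x₆}
  {x₅}  = Ω∖{x₁, x₂, x₃, x₄, x₆}
  {x₁, x₂}  = Ω∖{x₃, x₄, x₅, x₆}
  {x₁, x₃}  = {x₃} ∪ {x₁}
  {x₁, x₅}  = Ω∖{x₂, x₃, x₄, x₆}
  {x₁, x₆}  = Ω∖{x₂, x₃, x₄, x₅}
  {x₂, x₃}  = {x₂} ∪ {x₃}
  {x₂, x₄}  = Ω∖{x₁, x₃, x₅, x₆}
  {x₂, x₆}  = Ω∖{x₁, x₃, x₄, x₅}
  {x₃, x₄}  = Ω∖{x₁, x₂, x₅, x₆}
  {x₃, x₆}  = {x₆} ∪ {x₃}
  {x₅, x₆}  = Ω∖{x₁, x₂, x₃, x₄}
  {x₂, x₃, x₅}  = {x₂} ∪ {x₃, x₅}
  {x₁, x₂, x₃, x₅}  = {x₁, x₃, x₅} ∪ {x₂}
  {x₁, x₂, x₃, x₆}  = {x₃} ∪ {x₁, x₂, x₆}
  {x₂, x₃, x₅, x₆}  = {x₂} ∪ {x₃, x₅, x₆}
  — 45 sets.
Pass 4: +19 →
  {x₁, x₄}  = Ω∖{x₂, x₃, x₅, x₆}
  {x₂, x₅}  = {x₂} ∪ {x₅}
  {x₄, x₅}  = Ω∖{x₁, x₂, x₃, x₆}
  {x₄, x₆}  = Ω∖{x₁, x₂, x₃, x₅}
  {x₁, x₂, x₃}  = {x₂} ∪ {x₁, x₃}
  {x₁, x₂, x₅}  = {x₂} ∪ {x₁, x₅}
  {x₁, x₃, x₄}  = {x₃, x₄} ∪ {x₁, x₃}
  {x₁, x₃, x₆}  = {x₁, x₆} ∪ {x₁, x₃}
  {x₁, x₄, x₅}  = {x₄} ∪ {x₁, x₅}
  {x₁, x₄, x₆}  = Ω∖{x₂, x₃, x₅}
  {x₂, x₃, x₆}  = {x₂} ∪ {x₃, x₆}
  {x₂, x₄, x₅}  = {x₂, x₄} ∪ {x₅}
  {x₂, x₅, x₆}  = {x₂} ∪ {x₅, x₆}
  {x₃, x₄, x₆}  = {x₃, x₄} ∪ {x₃, x₆}
  {x₄, x₅, x₆}  = {x₄} ∪ {x₅, x₆}
  {x₁, x₂, x₄, x₅}  = Ω∖{x₃, x₆}
  {x₁, x₃, x₄, x₆}  = {x₃, x₄} ∪ {x₁, x₆}
  {x₁, x₄, x₅, x₆}  = Ω∖{x₂, x₃}
  {x₂, x₄, x₅, x₆}  = Ω∖{x₁, x₃}
  — 64 sets.
Pass 5 adds nothing — fixpoint reached.

Hence σ(𝒜) has 64 members: { ∅, {x₁}, {x₂}, {x₃}, {x₄}, {x₅}, {x₆}, {x₁, x₂}, {x₁, x₃}, {x₁, x₄}, {x₁, x₅}, {x₁, x₆}, {x₂, x₃}, {x₂, x₄}, {x₂, x₅}, {x₂, x₆}, {x₃, x₄}, {x₃, x₅}, {x₃, x₆}, {x₄, x₅}, {x₄, x₆}, {x₅, x₆}, {x₁, x₂, x₃}, {x₁, x₂, x₄}, {x₁, x₂, x₅}, {x₁, x₂, x₆}, {x₁, x₃, x₄}, {x₁, x₃, x₅}, {x₁, x₃, x₆}, {x₁, x₄, x₅}, {x₁, x₄, x₆}, {x₁, x₅, x₆}, {x₂, x₃, x₄}, {x₂, x₃, x₅}, {x₂, x₃, x₆}, {x₂, x₄, x₅}, {x₂, x₄, x₆}, {x₂, x₅, x₆}, {x₃, x₄, x₅}, {x₃, x₄, x₆}, {x₃, x₅, x₆}, {x₄, x₅, x₆}, {x₁, x₂, x₃, x₄}, {x₁, x₂, x₃, x₅}, {x₁, x₂, x₃, x₆}, {x₁, x₂, x₄, x₅}, {x₁, x₂, x₄, x₆}, {x₁, x₂, x₅, x₆}, {x₁, x₃, x₄, x₅}, {x₁, x₃, x₄, x₆}, {x₁, x₃, x₅, x₆}, {x₁, x₄, x₅, x₆}, {x₂, x₃, x₄, x₅}, {x₂, x₃, x₄, x₆}, {x₂, x₃, x₅, x₆}, {x₂, x₄, x₅, x₆}, {x₃, x₄, x₅, x₆}, {x₁, x₂, x₃, x₄, x₅}, {x₁, x₂, x₃, x₄, x₆}, {x₁, x₂, x₃, x₅, x₆}, {x₁, x₂, x₄, x₅, x₆}, {x₁, x₃, x₄, x₅, x₆}, {x₂, x₃, x₄, x₅, x₆}, Ω }.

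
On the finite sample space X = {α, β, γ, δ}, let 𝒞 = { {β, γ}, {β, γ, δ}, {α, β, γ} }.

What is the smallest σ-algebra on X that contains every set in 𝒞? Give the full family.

Initial family (5 sets): { {}, {β, γ}, {α, β, γ}, {β, γ, δ}, X }.
Pass 1. New:
  {α}  = ᶜ of {β, γ, δ}
  {δ}  = ᶜ of {α, β, γ}
  {α, δ}  = ᶜ of {β, γ}
  (now 8)
Pass 2: no new sets; the family is a σ-algebra.

Hence σ(𝒞) has 8 members: { {}, {α}, {δ}, {α, δ}, {β, γ}, {α, β, γ}, {β, γ, δ}, X }.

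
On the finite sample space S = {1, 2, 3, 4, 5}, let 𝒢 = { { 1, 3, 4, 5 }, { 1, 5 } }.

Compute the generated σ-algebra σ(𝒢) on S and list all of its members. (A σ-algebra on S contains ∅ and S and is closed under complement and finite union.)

|σ(𝒢)| = 8.  σ(𝒢) = { {  }, { 2 }, { 1, 5 }, { 3, 4 }, { 1, 2, 5 }, { 2, 3, 4 }, { 1, 3, 4, 5 }, S }

Trace:
Begin from { {  }, { 1, 5 }, { 1, 3, 4, 5 }, S } (that is, 𝒢 plus ∅ and S).
Iteration 1: +2 →
  { 2 }  = complement { 1, 3, 4, 5 }
  { 2, 3, 4 }  = complement { 1, 5 }
  |family| = 6
Iteration 2. New:
  { 1, 2, 5 }  = { 1, 5 } ∪ { 2 }
  |family| = 7
Iteration 3. New:
  { 3, 4 }  = complement { 1, 2, 5 }
  |family| = 8
Iteration 4 adds nothing — fixpoint reached.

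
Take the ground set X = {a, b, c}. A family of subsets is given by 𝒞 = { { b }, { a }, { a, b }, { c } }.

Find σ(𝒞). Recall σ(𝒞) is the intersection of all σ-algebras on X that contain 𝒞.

|σ(𝒞)| = 8.  σ(𝒞) = { {  }, { a }, { b }, { c }, { a, b }, { a, c }, { b, c }, X }

Derivation:
Seed the family with 𝒞 together with ∅ and X: { {  }, { a }, { b }, { c }, { a, b }, X }.
Iteration 1 adds 2:
  { a, c }  = { b }ᶜ
  { b, c }  = { a }ᶜ
Iteration 2: stable.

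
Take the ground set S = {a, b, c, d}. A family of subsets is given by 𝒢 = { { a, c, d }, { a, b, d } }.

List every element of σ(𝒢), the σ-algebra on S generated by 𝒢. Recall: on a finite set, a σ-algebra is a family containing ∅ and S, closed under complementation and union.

Initial family (4 sets): { ∅, { a, b, d }, { a, c, d }, S }.
Pass 1 (2 new):
  { b }  = { a, c, d }ᶜ
  { c }  = { a, b, d }ᶜ
  — 6 sets.
Pass 2 adds 1:
  { b, c }  = { c } ∪ { b }
  — 7 sets.
Pass 3: +1 →
  { a, d }  = { b, c }ᶜ
  — 8 sets.
Pass 4: no new sets; the family is a σ-algebra.

Therefore σ(𝒢) = { ∅, { b }, { c }, { a, d }, { b, c }, { a, b, d }, { a, c, d }, S } (|σ(𝒢)| = 8).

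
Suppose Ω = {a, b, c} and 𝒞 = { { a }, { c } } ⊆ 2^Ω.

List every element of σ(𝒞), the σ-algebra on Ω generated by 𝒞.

|σ(𝒞)| = 8.  σ(𝒞) = { ∅, { a }, { b }, { c }, { a, b }, { a, c }, { b, c }, Ω }

Derivation:
Seed the family with 𝒞 together with ∅ and Ω: { ∅, { a }, { c }, Ω }.
Round 1 adds 3:
  { a, b }  = { c }ᶜ
  { a, c }  = { c } ∪ { a }
  { b, c }  = { a }ᶜ
  |family| = 7
Round 2 (1 new):
  { b }  = { a, c }ᶜ
  |family| = 8
Round 3 adds nothing — fixpoint reached.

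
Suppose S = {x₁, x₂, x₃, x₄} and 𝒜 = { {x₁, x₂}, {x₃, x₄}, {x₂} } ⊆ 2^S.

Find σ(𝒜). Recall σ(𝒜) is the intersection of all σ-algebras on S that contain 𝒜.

σ(𝒜) = { ∅, {x₁}, {x₂}, {x₁, x₂}, {x₃, x₄}, {x₁, x₃, x₄}, {x₂, x₃, x₄}, S }

Check:
Take S₀ = 𝒜 ∪ {∅, S} = { ∅, {x₂}, {x₁, x₂}, {x₃, x₄}, S }.
Iteration 1: 2 new —
  {x₁, x₃, x₄}  = {x₂}ᶜ
  {x₂, x₃, x₄}  = {x₃, x₄} ∪ {x₂}
  [7 total]
Iteration 2. New:
  {x₁}  = {x₂, x₃, x₄}ᶜ
  [8 total]
Iteration 3: stable.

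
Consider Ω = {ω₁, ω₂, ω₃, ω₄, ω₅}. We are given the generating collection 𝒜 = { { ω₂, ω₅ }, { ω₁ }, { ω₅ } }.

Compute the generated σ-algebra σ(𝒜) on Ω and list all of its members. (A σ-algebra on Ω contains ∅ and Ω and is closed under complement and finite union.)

Seed the family with 𝒜 together with ∅ and Ω: { {}, { ω₁ }, { ω₅ }, { ω₂, ω₅ }, Ω }.
Step 1 adds 5:
  { ω₁, ω₅ }  = { ω₅ } ∪ { ω₁ }
  { ω₁, ω₂, ω₅ }  = { ω₂, ω₅ } ∪ { ω₁ }
  { ω₁, ω₃, ω₄ }  = complement { ω₂, ω₅ }
  { ω₁, ω₂, ω₃, ω₄ }  = complement { ω₅ }
  { ω₂, ω₃, ω₄, ω₅ }  = complement { ω₁ }
  [10 total]
Step 2. New:
  { ω₃, ω₄ }  = complement { ω₁, ω₂, ω₅ }
  { ω₂, ω₃, ω₄ }  = complement { ω₁, ω₅ }
  { ω₁, ω₃, ω₄, ω₅ }  = { ω₅ } ∪ { ω₁, ω₃, ω₄ }
  [13 total]
Step 3: +2 →
  { ω₂ }  = complement { ω₁, ω₃, ω₄, ω₅ }
  { ω₃, ω₄, ω₅ }  = { ω₃, ω₄ } ∪ { ω₅ }
  [15 total]
Step 4 adds 1:
  { ω₁, ω₂ }  = complement { ω₃, ω₄, ω₅ }
  [16 total]
Step 5: no new sets; the family is a σ-algebra.

Therefore σ(𝒜) = { {}, { ω₁ }, { ω₂ }, { ω₅ }, { ω₁, ω₂ }, { ω₁, ω₅ }, { ω₂, ω₅ }, { ω₃, ω₄ }, { ω₁, ω₂, ω₅ }, { ω₁, ω₃, ω₄ }, { ω₂, ω₃, ω₄ }, { ω₃, ω₄, ω₅ }, { ω₁, ω₂, ω₃, ω₄ }, { ω₁, ω₃, ω₄, ω₅ }, { ω₂, ω₃, ω₄, ω₅ }, Ω } (|σ(𝒜)| = 16).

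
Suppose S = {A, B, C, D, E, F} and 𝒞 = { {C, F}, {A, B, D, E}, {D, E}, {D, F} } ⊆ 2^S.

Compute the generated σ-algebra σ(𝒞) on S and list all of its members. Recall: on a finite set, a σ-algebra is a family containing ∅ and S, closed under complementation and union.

|σ(𝒞)| = 32.  σ(𝒞) = { {}, {C}, {D}, {E}, {F}, {A, B}, {C, D}, {C, E}, {C, F}, {D, E}, {D, F}, {E, F}, {A, B, C}, {A, B, D}, {A, B, E}, {A, B, F}, {C, D, E}, {C, D, F}, {C, E, F}, {D, E, F}, {A, B, C, D}, {A, B, C, E}, {A, B, C, F}, {A, B, D, E}, {A, B, D, F}, {A, B, E, F}, {C, D, E, F}, {A, B, C, D, E}, {A, B, C, D, F}, {A, B, C, E, F}, {A, B, D, E, F}, S }

Trace:
Begin from { {}, {C, F}, {D, E}, {D, F}, {A, B, D, E}, S } (that is, 𝒞 plus ∅ and S).
Step 1: +6 →
  {C, D, F}  = {C, F} ∪ {D, F}
  {D, E, F}  = {D, E} ∪ {D, F}
  {A, B, C, E}  = S∖{D, F}
  {A, B, C, F}  = S∖{D, E}
  {C, D, E, F}  = {D, E} ∪ {C, F}
  {A, B, D, E, F}  = {D, F} ∪ {A, B, D, E}
Step 2. New:
  {C}  = S∖{A, B, D, E, F}
  {A, B}  = S∖{C, D, E, F}
  {A, B, C}  = S∖{D, E, F}
  {A, B, E}  = S∖{C, D, F}
  {A, B, C, D, E}  = {A, B, D, E} ∪ {A, B, C, E}
  {A, B, C, D, F}  = {A, B, C, F} ∪ {C, D, F}
  {A, B, C, E, F}  = {A, B, C, F} ∪ {A, B, C, E}
Step 3. New:
  {D}  = S∖{A, B, C, E, F}
  {E}  = S∖{A, B, C, D, F}
  {F}  = S∖{A, B, C, D, E}
  {C, D, E}  = {D, E} ∪ {C}
  {A, B, D, F}  = {D, F} ∪ {A, B}
Step 4 adds 8:
  {C, D}  = {C} ∪ {D}
  {C, E}  = S∖{A, B, D, F}
  {E, F}  = {F} ∪ {E}
  {A, B, D}  = {A, B} ∪ {D}
  {A, B, F}  = S∖{C, D, E}
  {C, E, F}  = {E} ∪ {C, F}
  {A, B, C, D}  = {A, B, C} ∪ {D}
  {A, B, E, F}  = {F} ∪ {A, B, E}
Step 5 adds nothing — fixpoint reached.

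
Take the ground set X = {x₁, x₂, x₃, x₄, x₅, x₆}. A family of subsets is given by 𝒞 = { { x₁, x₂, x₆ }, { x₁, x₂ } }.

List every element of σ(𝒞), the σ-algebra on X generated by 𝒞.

Initial family (4 sets): { {  }, { x₁, x₂ }, { x₁, x₂, x₆ }, X }.
Round 1: +2 →
  { x₃, x₄, x₅ }  = { x₁, x₂, x₆ }ᶜ
  { x₃, x₄, x₅, x₆ }  = { x₁, x₂ }ᶜ
  [6 total]
Round 2. New:
  { x₁, x₂, x₃, x₄, x₅ }  = { x₃, x₄, x₅ } ∪ { x₁, x₂ }
  [7 total]
Round 3: +1 →
  { x₆ }  = { x₁, x₂, x₃, x₄, x₅ }ᶜ
  [8 total]
After Round 4 the family is unchanged; done.

Therefore σ(𝒞) = { {  }, { x₆ }, { x₁, x₂ }, { x₁, x₂, x₆ }, { x₃, x₄, x₅ }, { x₃, x₄, x₅, x₆ }, { x₁, x₂, x₃, x₄, x₅ }, X } (|σ(𝒞)| = 8).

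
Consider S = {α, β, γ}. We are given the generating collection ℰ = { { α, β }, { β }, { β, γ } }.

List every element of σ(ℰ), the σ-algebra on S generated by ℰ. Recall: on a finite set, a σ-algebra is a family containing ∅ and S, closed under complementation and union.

Answer: σ(ℰ) = { {  }, { α }, { β }, { γ }, { α, β }, { α, γ }, { β, γ }, S }

Derivation:
Seed the family with ℰ together with ∅ and S: { {  }, { β }, { α, β }, { β, γ }, S }.
Round 1 (3 new):
  { α }  = S∖{ β, γ }
  { γ }  = S∖{ α, β }
  { α, γ }  = S∖{ β }
  |family| = 8
Round 2: no new sets; the family is a σ-algebra.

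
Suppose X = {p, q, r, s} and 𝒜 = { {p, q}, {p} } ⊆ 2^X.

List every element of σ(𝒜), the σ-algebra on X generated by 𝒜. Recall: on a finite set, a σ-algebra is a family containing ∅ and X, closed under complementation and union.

Seed the family with 𝒜 together with ∅ and X: { {}, {p}, {p, q}, X }.
Round 1: +2 →
  {r, s}  = ᶜ of {p, q}
  {q, r, s}  = ᶜ of {p}
  — 6 sets.
Round 2 (1 new):
  {p, r, s}  = {r, s} ∪ {p}
  — 7 sets.
Round 3: +1 →
  {q}  = ᶜ of {p, r, s}
  — 8 sets.
Round 4: stable.

Therefore σ(𝒜) = { {}, {p}, {q}, {p, q}, {r, s}, {p, r, s}, {q, r, s}, X } (|σ(𝒜)| = 8).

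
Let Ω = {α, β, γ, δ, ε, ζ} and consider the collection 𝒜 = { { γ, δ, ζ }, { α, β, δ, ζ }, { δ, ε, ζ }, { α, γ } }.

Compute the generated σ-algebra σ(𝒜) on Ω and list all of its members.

Initial family (6 sets): { {  }, { α, γ }, { γ, δ, ζ }, { δ, ε, ζ }, { α, β, δ, ζ }, Ω }.
Step 1: 9 new —
  { γ, ε }  = ᶜ of { α, β, δ, ζ }
  { α, β, γ }  = ᶜ of { δ, ε, ζ }
  { α, β, ε }  = ᶜ of { γ, δ, ζ }
  { α, γ, δ, ζ }  = { α, γ } ∪ { γ, δ, ζ }
  { β, δ, ε, ζ }  = ᶜ of { α, γ }
  { γ, δ, ε, ζ }  = { γ, δ, ζ } ∪ { δ, ε, ζ }
  { α, β, γ, δ, ζ }  = { α, β, δ, ζ } ∪ { α, γ }
  { α, β, δ, ε, ζ }  = { α, β, δ, ζ } ∪ { δ, ε, ζ }
  { α, γ, δ, ε, ζ }  = { α, γ } ∪ { δ, ε, ζ }
  — 15 sets.
Step 2 (8 new):
  { β }  = ᶜ of { α, γ, δ, ε, ζ }
  { γ }  = ᶜ of { α, β, δ, ε, ζ }
  { ε }  = ᶜ of { α, β, γ, δ, ζ }
  { α, β }  = ᶜ of { γ, δ, ε, ζ }
  { β, ε }  = ᶜ of { α, γ, δ, ζ }
  { α, γ, ε }  = { α, γ } ∪ { γ, ε }
  { α, β, γ, ε }  = { α, β, γ } ∪ { α, β, ε }
  { β, γ, δ, ε, ζ }  = { γ, δ, ε, ζ } ∪ { β, δ, ε, ζ }
  — 23 sets.
Step 3: 6 new —
  { α }  = ᶜ of { β, γ, δ, ε, ζ }
  { β, γ }  = { β } ∪ { γ }
  { δ, ζ }  = ᶜ of { α, β, γ, ε }
  { β, γ, ε }  = { β, ε } ∪ { γ, ε }
  { β, δ, ζ }  = ᶜ of { α, γ, ε }
  { β, γ, δ, ζ }  = { β } ∪ { γ, δ, ζ }
  — 29 sets.
Step 4 adds 3:
  { α, ε }  = ᶜ of { β, γ, δ, ζ }
  { α, δ, ζ }  = ᶜ of { β, γ, ε }
  { α, δ, ε, ζ }  = ᶜ of { β, γ }
  — 32 sets.
Step 5: closed — nothing new.

σ(𝒜) = { {  }, { α }, { β }, { γ }, { ε }, { α, β }, { α, γ }, { α, ε }, { β, γ }, { β, ε }, { γ, ε }, { δ, ζ }, { α, β, γ }, { α, β, ε }, { α, γ, ε }, { α, δ, ζ }, { β, γ, ε }, { β, δ, ζ }, { γ, δ, ζ }, { δ, ε, ζ }, { α, β, γ, ε }, { α, β, δ, ζ }, { α, γ, δ, ζ }, { α, δ, ε, ζ }, { β, γ, δ, ζ }, { β, δ, ε, ζ }, { γ, δ, ε, ζ }, { α, β, γ, δ, ζ }, { α, β, δ, ε, ζ }, { α, γ, δ, ε, ζ }, { β, γ, δ, ε, ζ }, Ω }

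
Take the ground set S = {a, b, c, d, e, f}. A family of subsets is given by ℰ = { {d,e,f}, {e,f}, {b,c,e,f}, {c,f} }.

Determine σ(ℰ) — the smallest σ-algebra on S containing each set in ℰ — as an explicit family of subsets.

Answer: σ(ℰ) = { {}, {a}, {b}, {c}, {d}, {e}, {f}, {a,b}, {a,c}, {a,d}, {a,e}, {a,f}, {b,c}, {b,d}, {b,e}, {b,f}, {c,d}, {c,e}, {c,f}, {d,e}, {d,f}, {e,f}, {a,b,c}, {a,b,d}, {a,b,e}, {a,b,f}, {a,c,d}, {a,c,e}, {a,c,f}, {a,d,e}, {a,d,f}, {a,e,f}, {b,c,d}, {b,c,e}, {b,c,f}, {b,d,e}, {b,d,f}, {b,e,f}, {c,d,e}, {c,d,f}, {c,e,f}, {d,e,f}, {a,b,c,d}, {a,b,c,e}, {a,b,c,f}, {a,b,d,e}, {a,b,d,f}, {a,b,e,f}, {a,c,d,e}, {a,c,d,f}, {a,c,e,f}, {a,d,e,f}, {b,c,d,e}, {b,c,d,f}, {b,c,e,f}, {b,d,e,f}, {c,d,e,f}, {a,b,c,d,e}, {a,b,c,d,f}, {a,b,c,e,f}, {a,b,d,e,f}, {a,c,d,e,f}, {b,c,d,e,f}, S }

Check:
Begin from { {}, {c,f}, {e,f}, {d,e,f}, {b,c,e,f}, S } (that is, ℰ plus ∅ and S).
Pass 1: +7 →
  {a,d}  = {b,c,e,f}ᶜ
  {a,b,c}  = {d,e,f}ᶜ
  {c,e,f}  = {e,f} ∪ {c,f}
  {a,b,c,d}  = {e,f}ᶜ
  {a,b,d,e}  = {c,f}ᶜ
  {c,d,e,f}  = {c,f} ∪ {d,e,f}
  {b,c,d,e,f}  = {d,e,f} ∪ {b,c,e,f}
Pass 2: +11 →
  {a}  = {b,c,d,e,f}ᶜ
  {a,b}  = {c,d,e,f}ᶜ
  {a,b,d}  = {c,e,f}ᶜ
  {a,b,c,f}  = {a,b,c} ∪ {c,f}
  {a,c,d,f}  = {a,d} ∪ {c,f}
  {a,d,e,f}  = {e,f} ∪ {a,d}
  {a,b,c,d,e}  = {a,b,c} ∪ {a,b,d,e}
  {a,b,c,d,f}  = {c,f} ∪ {a,b,c,d}
  {a,b,c,e,f}  = {a,b,c} ∪ {e,f}
  {a,b,d,e,f}  = {e,f} ∪ {a,b,d,e}
  {a,c,d,e,f}  = {c,d,e,f} ∪ {a,d}
Pass 3: 12 new —
  {b}  = {a,c,d,e,f}ᶜ
  {c}  = {a,b,d,e,f}ᶜ
  {d}  = {a,b,c,e,f}ᶜ
  {e}  = {a,b,c,d,f}ᶜ
  {f}  = {a,b,c,d,e}ᶜ
  {b,c}  = {a,d,e,f}ᶜ
  {b,e}  = {a,c,d,f}ᶜ
  {d,e}  = {a,b,c,f}ᶜ
  {a,c,f}  = {c,f} ∪ {a}
  {a,e,f}  = {e,f} ∪ {a}
  {a,b,e,f}  = {e,f} ∪ {a,b}
  {a,c,e,f}  = {c,e,f} ∪ {a}
Pass 4: +24 →
  {a,c}  = {a} ∪ {c}
  {a,e}  = {a} ∪ {e}
  {a,f}  = {a} ∪ {f}
  {b,d}  = {a,c,e,f}ᶜ
  {b,f}  = {b} ∪ {f}
  {c,d}  = {a,b,e,f}ᶜ
  {c,e}  = {e} ∪ {c}
  {d,f}  = {f} ∪ {d}
  {a,b,e}  = {b,e} ∪ {a,b}
  {a,b,f}  = {a,b} ∪ {f}
  {a,c,d}  = {c} ∪ {a,d}
  {a,d,e}  = {a} ∪ {d,e}
  {a,d,f}  = {f} ∪ {a,d}
  {b,c,d}  = {a,e,f}ᶜ
  {b,c,e}  = {b,e} ∪ {c}
  {b,c,f}  = {b} ∪ {c,f}
  {b,d,e}  = {a,c,f}ᶜ
  {b,e,f}  = {b,e} ∪ {e,f}
  {c,d,e}  = {d,e} ∪ {c}
  {c,d,f}  = {c,f} ∪ {d}
  {a,b,c,e}  = {b,e} ∪ {a,b,c}
  {a,b,d,f}  = {f} ∪ {a,b,d}
  {b,c,d,e}  = {d,e} ∪ {b,c}
  {b,d,e,f}  = {b,e} ∪ {d,e,f}
Pass 5 (4 new):
  {a,c,e}  = {a,c} ∪ {a,e}
  {b,d,f}  = {b} ∪ {d,f}
  {a,c,d,e}  = {b,f}ᶜ
  {b,c,d,f}  = {a,e}ᶜ
Pass 6: already closed under ᶜ and ∪.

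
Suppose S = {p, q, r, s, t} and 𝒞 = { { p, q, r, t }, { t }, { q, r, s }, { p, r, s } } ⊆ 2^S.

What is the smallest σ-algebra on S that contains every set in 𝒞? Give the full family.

σ(𝒞) = { {}, { p }, { q }, { r }, { s }, { t }, { p, q }, { p, r }, { p, s }, { p, t }, { q, r }, { q, s }, { q, t }, { r, s }, { r, t }, { s, t }, { p, q, r }, { p, q, s }, { p, q, t }, { p, r, s }, { p, r, t }, { p, s, t }, { q, r, s }, { q, r, t }, { q, s, t }, { r, s, t }, { p, q, r, s }, { p, q, r, t }, { p, q, s, t }, { p, r, s, t }, { q, r, s, t }, S }

Working:
Seed the family with 𝒞 together with ∅ and S: { {}, { t }, { p, r, s }, { q, r, s }, { p, q, r, t }, S }.
Pass 1 adds 6:
  { s }  = complement { p, q, r, t }
  { p, t }  = complement { q, r, s }
  { q, t }  = complement { p, r, s }
  { p, q, r, s }  = complement { t }
  { p, r, s, t }  = { p, r, s } ∪ { t }
  { q, r, s, t }  = { q, r, s } ∪ { t }
  |family| = 12
Pass 2 (6 new):
  { p }  = complement { q, r, s, t }
  { q }  = complement { p, r, s, t }
  { s, t }  = { t } ∪ { s }
  { p, q, t }  = { q, t } ∪ { p, t }
  { p, s, t }  = { p, t } ∪ { s }
  { q, s, t }  = { q, t } ∪ { s }
  |family| = 18
Pass 3 adds 8:
  { p, q }  = { q } ∪ { p }
  { p, r }  = complement { q, s, t }
  { p, s }  = { s } ∪ { p }
  { q, r }  = complement { p, s, t }
  { q, s }  = { s } ∪ { q }
  { r, s }  = complement { p, q, t }
  { p, q, r }  = complement { s, t }
  { p, q, s, t }  = { s, t } ∪ { p, q, t }
  |family| = 26
Pass 4 (5 new):
  { r }  = complement { p, q, s, t }
  { p, q, s }  = { p, q } ∪ { p, s }
  { p, r, t }  = complement { q, s }
  { q, r, t }  = complement { p, s }
  { r, s, t }  = complement { p, q }
  |family| = 31
Pass 5: 1 new —
  { r, t }  = complement { p, q, s }
  |family| = 32
Pass 6: closed — nothing new.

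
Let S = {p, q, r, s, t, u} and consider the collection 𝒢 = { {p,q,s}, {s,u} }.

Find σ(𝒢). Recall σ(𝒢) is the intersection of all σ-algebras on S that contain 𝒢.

|σ(𝒢)| = 16.  σ(𝒢) = { {}, {s}, {u}, {p,q}, {r,t}, {s,u}, {p,q,s}, {p,q,u}, {r,s,t}, {r,t,u}, {p,q,r,t}, {p,q,s,u}, {r,s,t,u}, {p,q,r,s,t}, {p,q,r,t,u}, S }

Working:
Start: 𝒢 ∪ {∅, S} = { {}, {s,u}, {p,q,s}, S }.
Step 1: +3 →
  {r,t,u}  = complement {p,q,s}
  {p,q,r,t}  = complement {s,u}
  {p,q,s,u}  = {p,q,s} ∪ {s,u}
  |family| = 7
Step 2 (4 new):
  {r,t}  = complement {p,q,s,u}
  {r,s,t,u}  = {r,t,u} ∪ {s,u}
  {p,q,r,s,t}  = {p,q,r,t} ∪ {p,q,s}
  {p,q,r,t,u}  = {r,t,u} ∪ {p,q,r,t}
  |family| = 11
Step 3 adds 3:
  {s}  = complement {p,q,r,t,u}
  {u}  = complement {p,q,r,s,t}
  {p,q}  = complement {r,s,t,u}
  |family| = 14
Step 4: +2 →
  {p,q,u}  = {p,q} ∪ {u}
  {r,s,t}  = {s} ∪ {r,t}
  |family| = 16
Step 5: closed — nothing new.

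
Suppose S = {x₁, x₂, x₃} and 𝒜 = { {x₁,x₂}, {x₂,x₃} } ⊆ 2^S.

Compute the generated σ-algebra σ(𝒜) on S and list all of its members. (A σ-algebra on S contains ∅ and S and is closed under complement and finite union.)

Take S₀ = 𝒜 ∪ {∅, S} = { ∅, {x₁,x₂}, {x₂,x₃}, S }.
Pass 1 adds 2:
  {x₁}  = {x₂,x₃}ᶜ
  {x₃}  = {x₁,x₂}ᶜ
  — 6 sets.
Pass 2 adds 1:
  {x₁,x₃}  = {x₃} ∪ {x₁}
  — 7 sets.
Pass 3. New:
  {x₂}  = {x₁,x₃}ᶜ
  — 8 sets.
Pass 4: closed — nothing new.

Hence σ(𝒜) has 8 members: { ∅, {x₁}, {x₂}, {x₃}, {x₁,x₂}, {x₁,x₃}, {x₂,x₃}, S }.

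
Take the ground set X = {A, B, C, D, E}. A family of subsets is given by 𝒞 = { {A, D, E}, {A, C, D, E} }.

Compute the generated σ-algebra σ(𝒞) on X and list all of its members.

Answer: σ(𝒞) = { ∅, {B}, {C}, {B, C}, {A, D, E}, {A, B, D, E}, {A, C, D, E}, X }

Derivation:
Seed the family with 𝒞 together with ∅ and X: { ∅, {A, D, E}, {A, C, D, E}, X }.
Round 1: 2 new —
  {B}  = complement {A, C, D, E}
  {B, C}  = complement {A, D, E}
  (now 6)
Round 2 (1 new):
  {A, B, D, E}  = {A, D, E} ∪ {B}
  (now 7)
Round 3: +1 →
  {C}  = complement {A, B, D, E}
  (now 8)
Round 4: closed — nothing new.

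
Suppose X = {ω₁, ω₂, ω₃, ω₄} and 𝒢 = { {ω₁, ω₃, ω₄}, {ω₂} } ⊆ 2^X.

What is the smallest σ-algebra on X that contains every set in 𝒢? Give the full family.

σ(𝒢) = { {}, {ω₂}, {ω₁, ω₃, ω₄}, X }

Trace:
Initial family (4 sets): { {}, {ω₂}, {ω₁, ω₃, ω₄}, X }.
Round 1: no new sets; the family is a σ-algebra.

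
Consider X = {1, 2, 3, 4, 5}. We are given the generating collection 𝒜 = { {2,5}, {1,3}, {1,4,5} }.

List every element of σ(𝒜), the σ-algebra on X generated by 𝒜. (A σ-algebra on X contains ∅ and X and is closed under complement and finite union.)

Start: 𝒜 ∪ {∅, X} = { {}, {1,3}, {2,5}, {1,4,5}, X }.
Pass 1. New:
  {2,3}  = {1,4,5}ᶜ
  {1,3,4}  = {2,5}ᶜ
  {2,4,5}  = {1,3}ᶜ
  {1,2,3,5}  = {2,5} ∪ {1,3}
  {1,2,4,5}  = {1,4,5} ∪ {2,5}
  {1,3,4,5}  = {1,4,5} ∪ {1,3}
  — 11 sets.
Pass 2 (7 new):
  {2}  = {1,3,4,5}ᶜ
  {3}  = {1,2,4,5}ᶜ
  {4}  = {1,2,3,5}ᶜ
  {1,2,3}  = {2,3} ∪ {1,3}
  {2,3,5}  = {2,5} ∪ {2,3}
  {1,2,3,4}  = {1,3,4} ∪ {2,3}
  {2,3,4,5}  = {2,3} ∪ {2,4,5}
  — 18 sets.
Pass 3: +7 →
  {1}  = {2,3,4,5}ᶜ
  {5}  = {1,2,3,4}ᶜ
  {1,4}  = {2,3,5}ᶜ
  {2,4}  = {4} ∪ {2}
  {3,4}  = {3} ∪ {4}
  {4,5}  = {1,2,3}ᶜ
  {2,3,4}  = {2,3} ∪ {4}
  — 25 sets.
Pass 4: +7 →
  {1,2}  = {2} ∪ {1}
  {1,5}  = {2,3,4}ᶜ
  {3,5}  = {5} ∪ {3}
  {1,2,4}  = {2} ∪ {1,4}
  {1,2,5}  = {3,4}ᶜ
  {1,3,5}  = {2,4}ᶜ
  {3,4,5}  = {3,4} ∪ {5}
  — 32 sets.
Pass 5: stable.

σ(𝒜) = { {}, {1}, {2}, {3}, {4}, {5}, {1,2}, {1,3}, {1,4}, {1,5}, {2,3}, {2,4}, {2,5}, {3,4}, {3,5}, {4,5}, {1,2,3}, {1,2,4}, {1,2,5}, {1,3,4}, {1,3,5}, {1,4,5}, {2,3,4}, {2,3,5}, {2,4,5}, {3,4,5}, {1,2,3,4}, {1,2,3,5}, {1,2,4,5}, {1,3,4,5}, {2,3,4,5}, X }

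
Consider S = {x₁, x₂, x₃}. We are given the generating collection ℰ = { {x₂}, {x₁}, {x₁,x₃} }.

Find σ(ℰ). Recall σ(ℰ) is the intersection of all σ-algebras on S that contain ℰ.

|σ(ℰ)| = 8.  σ(ℰ) = { {}, {x₁}, {x₂}, {x₃}, {x₁,x₂}, {x₁,x₃}, {x₂,x₃}, S }

Check:
Initial family (5 sets): { {}, {x₁}, {x₂}, {x₁,x₃}, S }.
Step 1. New:
  {x₁,x₂}  = {x₂} ∪ {x₁}
  {x₂,x₃}  = complement {x₁}
  |family| = 7
Step 2 adds 1:
  {x₃}  = complement {x₁,x₂}
  |family| = 8
Step 3: closed — nothing new.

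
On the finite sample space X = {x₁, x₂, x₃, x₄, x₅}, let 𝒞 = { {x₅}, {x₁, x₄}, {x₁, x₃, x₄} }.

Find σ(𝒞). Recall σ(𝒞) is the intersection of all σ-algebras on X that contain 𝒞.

σ(𝒞) (16 sets): { {}, {x₂}, {x₃}, {x₅}, {x₁, x₄}, {x₂, x₃}, {x₂, x₅}, {x₃, x₅}, {x₁, x₂, x₄}, {x₁, x₃, x₄}, {x₁, x₄, x₅}, {x₂, x₃, x₅}, {x₁, x₂, x₃, x₄}, {x₁, x₂, x₄, x₅}, {x₁, x₃, x₄, x₅}, X }

Working:
Start: 𝒞 ∪ {∅, X} = { {}, {x₅}, {x₁, x₄}, {x₁, x₃, x₄}, X }.
Iteration 1 (5 new):
  {x₂, x₅}  = {x₁, x₃, x₄}ᶜ
  {x₁, x₄, x₅}  = {x₁, x₄} ∪ {x₅}
  {x₂, x₃, x₅}  = {x₁, x₄}ᶜ
  {x₁, x₂, x₃, x₄}  = {x₅}ᶜ
  {x₁, x₃, x₄, x₅}  = {x₁, x₃, x₄} ∪ {x₅}
  — 10 sets.
Iteration 2: 3 new —
  {x₂}  = {x₁, x₃, x₄, x₅}ᶜ
  {x₂, x₃}  = {x₁, x₄, x₅}ᶜ
  {x₁, x₂, x₄, x₅}  = {x₁, x₄, x₅} ∪ {x₂, x₅}
  — 13 sets.
Iteration 3 adds 2:
  {x₃}  = {x₁, x₂, x₄, x₅}ᶜ
  {x₁, x₂, x₄}  = {x₁, x₄} ∪ {x₂}
  — 15 sets.
Iteration 4 adds 1:
  {x₃, x₅}  = {x₁, x₂, x₄}ᶜ
  — 16 sets.
Iteration 5: stable.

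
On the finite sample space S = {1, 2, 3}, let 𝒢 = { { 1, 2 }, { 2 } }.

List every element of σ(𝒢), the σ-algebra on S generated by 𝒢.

σ(𝒢) = { ∅, { 1 }, { 2 }, { 3 }, { 1, 2 }, { 1, 3 }, { 2, 3 }, S }

Derivation:
Take S₀ = 𝒢 ∪ {∅, S} = { ∅, { 2 }, { 1, 2 }, S }.
Pass 1 (2 new):
  { 3 }  = { 1, 2 }ᶜ
  { 1, 3 }  = { 2 }ᶜ
  (now 6)
Pass 2. New:
  { 2, 3 }  = { 3 } ∪ { 2 }
  (now 7)
Pass 3 (1 new):
  { 1 }  = { 2, 3 }ᶜ
  (now 8)
Pass 4 adds nothing — fixpoint reached.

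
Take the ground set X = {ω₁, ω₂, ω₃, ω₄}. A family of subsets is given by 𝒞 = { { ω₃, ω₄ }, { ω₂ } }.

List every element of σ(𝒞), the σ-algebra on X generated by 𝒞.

Seed the family with 𝒞 together with ∅ and X: { ∅, { ω₂ }, { ω₃, ω₄ }, X }.
Step 1 (3 new):
  { ω₁, ω₂ }  = ᶜ of { ω₃, ω₄ }
  { ω₁, ω₃, ω₄ }  = ᶜ of { ω₂ }
  { ω₂, ω₃, ω₄ }  = { ω₂ } ∪ { ω₃, ω₄ }
  |family| = 7
Step 2: +1 →
  { ω₁ }  = ᶜ of { ω₂, ω₃, ω₄ }
  |family| = 8
Step 3: stable.

Hence σ(𝒞) has 8 members: { ∅, { ω₁ }, { ω₂ }, { ω₁, ω₂ }, { ω₃, ω₄ }, { ω₁, ω₃, ω₄ }, { ω₂, ω₃, ω₄ }, X }.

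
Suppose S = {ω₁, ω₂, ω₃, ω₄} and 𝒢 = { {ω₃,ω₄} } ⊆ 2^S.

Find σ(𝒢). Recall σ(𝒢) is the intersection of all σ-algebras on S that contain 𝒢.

σ(𝒢) = { {}, {ω₁,ω₂}, {ω₃,ω₄}, S }

Derivation:
Initial family (3 sets): { {}, {ω₃,ω₄}, S }.
Iteration 1. New:
  {ω₁,ω₂}  = complement {ω₃,ω₄}
  (now 4)
Iteration 2: no new sets; the family is a σ-algebra.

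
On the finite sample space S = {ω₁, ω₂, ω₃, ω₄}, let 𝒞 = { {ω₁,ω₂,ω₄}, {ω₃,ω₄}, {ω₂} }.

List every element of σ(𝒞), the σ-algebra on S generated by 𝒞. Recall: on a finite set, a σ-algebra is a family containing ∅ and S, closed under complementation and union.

Start: 𝒞 ∪ {∅, S} = { {}, {ω₂}, {ω₃,ω₄}, {ω₁,ω₂,ω₄}, S }.
Iteration 1: 4 new —
  {ω₃}  = complement {ω₁,ω₂,ω₄}
  {ω₁,ω₂}  = complement {ω₃,ω₄}
  {ω₁,ω₃,ω₄}  = complement {ω₂}
  {ω₂,ω₃,ω₄}  = {ω₃,ω₄} ∪ {ω₂}
  (now 9)
Iteration 2 (3 new):
  {ω₁}  = complement {ω₂,ω₃,ω₄}
  {ω₂,ω₃}  = {ω₂} ∪ {ω₃}
  {ω₁,ω₂,ω₃}  = {ω₁,ω₂} ∪ {ω₃}
  (now 12)
Iteration 3. New:
  {ω₄}  = complement {ω₁,ω₂,ω₃}
  {ω₁,ω₃}  = {ω₃} ∪ {ω₁}
  {ω₁,ω₄}  = complement {ω₂,ω₃}
  (now 15)
Iteration 4: +1 →
  {ω₂,ω₄}  = complement {ω₁,ω₃}
  (now 16)
Iteration 5 adds nothing — fixpoint reached.

Therefore σ(𝒞) = { {}, {ω₁}, {ω₂}, {ω₃}, {ω₄}, {ω₁,ω₂}, {ω₁,ω₃}, {ω₁,ω₄}, {ω₂,ω₃}, {ω₂,ω₄}, {ω₃,ω₄}, {ω₁,ω₂,ω₃}, {ω₁,ω₂,ω₄}, {ω₁,ω₃,ω₄}, {ω₂,ω₃,ω₄}, S } (|σ(𝒞)| = 16).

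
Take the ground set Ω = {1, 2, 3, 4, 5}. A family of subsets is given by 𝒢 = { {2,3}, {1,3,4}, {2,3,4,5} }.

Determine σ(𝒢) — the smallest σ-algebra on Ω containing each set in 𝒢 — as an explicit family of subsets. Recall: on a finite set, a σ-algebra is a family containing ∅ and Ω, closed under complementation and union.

Answer: σ(𝒢) = { ∅, {1}, {2}, {3}, {4}, {5}, {1,2}, {1,3}, {1,4}, {1,5}, {2,3}, {2,4}, {2,5}, {3,4}, {3,5}, {4,5}, {1,2,3}, {1,2,4}, {1,2,5}, {1,3,4}, {1,3,5}, {1,4,5}, {2,3,4}, {2,3,5}, {2,4,5}, {3,4,5}, {1,2,3,4}, {1,2,3,5}, {1,2,4,5}, {1,3,4,5}, {2,3,4,5}, Ω }

Derivation:
Initial family (5 sets): { ∅, {2,3}, {1,3,4}, {2,3,4,5}, Ω }.
Round 1 adds 4:
  {1}  = complement {2,3,4,5}
  {2,5}  = complement {1,3,4}
  {1,4,5}  = complement {2,3}
  {1,2,3,4}  = {1,3,4} ∪ {2,3}
  |family| = 9
Round 2 adds 6:
  {5}  = complement {1,2,3,4}
  {1,2,3}  = {2,3} ∪ {1}
  {1,2,5}  = {2,5} ∪ {1}
  {2,3,5}  = {2,5} ∪ {2,3}
  {1,2,4,5}  = {1,4,5} ∪ {2,5}
  {1,3,4,5}  = {1,4,5} ∪ {1,3,4}
  |family| = 15
Round 3. New:
  {2}  = complement {1,3,4,5}
  {3}  = complement {1,2,4,5}
  {1,4}  = complement {2,3,5}
  {1,5}  = {5} ∪ {1}
  {3,4}  = complement {1,2,5}
  {4,5}  = complement {1,2,3}
  {1,2,3,5}  = {2,5} ∪ {1,2,3}
  |family| = 22
Round 4. New:
  {4}  = complement {1,2,3,5}
  {1,2}  = {2} ∪ {1}
  {1,3}  = {3} ∪ {1}
  {3,5}  = {5} ∪ {3}
  {1,2,4}  = {2} ∪ {1,4}
  {1,3,5}  = {1,5} ∪ {3}
  {2,3,4}  = complement {1,5}
  {2,4,5}  = {2,5} ∪ {4,5}
  {3,4,5}  = {3,4} ∪ {4,5}
  |family| = 31
Round 5: +1 →
  {2,4}  = complement {1,3,5}
  |family| = 32
Round 6: no new sets; the family is a σ-algebra.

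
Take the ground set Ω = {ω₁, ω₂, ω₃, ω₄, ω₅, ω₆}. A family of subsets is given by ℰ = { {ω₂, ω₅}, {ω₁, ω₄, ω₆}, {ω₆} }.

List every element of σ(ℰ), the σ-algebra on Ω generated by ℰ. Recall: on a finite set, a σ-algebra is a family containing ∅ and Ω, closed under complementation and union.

Seed the family with ℰ together with ∅ and Ω: { {}, {ω₆}, {ω₂, ω₅}, {ω₁, ω₄, ω₆}, Ω }.
Pass 1 (5 new):
  {ω₂, ω₃, ω₅}  = {ω₁, ω₄, ω₆}ᶜ
  {ω₂, ω₅, ω₆}  = {ω₂, ω₅} ∪ {ω₆}
  {ω₁, ω₃, ω₄, ω₆}  = {ω₂, ω₅}ᶜ
  {ω₁, ω₂, ω₃, ω₄, ω₅}  = {ω₆}ᶜ
  {ω₁, ω₂, ω₄, ω₅, ω₆}  = {ω₂, ω₅} ∪ {ω₁, ω₄, ω₆}
  — 10 sets.
Pass 2 (3 new):
  {ω₃}  = {ω₁, ω₂, ω₄, ω₅, ω₆}ᶜ
  {ω₁, ω₃, ω₄}  = {ω₂, ω₅, ω₆}ᶜ
  {ω₂, ω₃, ω₅, ω₆}  = {ω₂, ω₅, ω₆} ∪ {ω₂, ω₃, ω₅}
  — 13 sets.
Pass 3. New:
  {ω₁, ω₄}  = {ω₂, ω₃, ω₅, ω₆}ᶜ
  {ω₃, ω₆}  = {ω₃} ∪ {ω₆}
  — 15 sets.
Pass 4 adds 1:
  {ω₁, ω₂, ω₄, ω₅}  = {ω₃, ω₆}ᶜ
  — 16 sets.
Pass 5: stable.

Therefore σ(ℰ) = { {}, {ω₃}, {ω₆}, {ω₁, ω₄}, {ω₂, ω₅}, {ω₃, ω₆}, {ω₁, ω₃, ω₄}, {ω₁, ω₄, ω₆}, {ω₂, ω₃, ω₅}, {ω₂, ω₅, ω₆}, {ω₁, ω₂, ω₄, ω₅}, {ω₁, ω₃, ω₄, ω₆}, {ω₂, ω₃, ω₅, ω₆}, {ω₁, ω₂, ω₃, ω₄, ω₅}, {ω₁, ω₂, ω₄, ω₅, ω₆}, Ω } (|σ(ℰ)| = 16).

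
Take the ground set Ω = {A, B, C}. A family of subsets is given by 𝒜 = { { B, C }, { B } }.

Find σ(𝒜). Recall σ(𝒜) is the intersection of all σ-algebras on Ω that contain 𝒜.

Take S₀ = 𝒜 ∪ {∅, Ω} = { {  }, { B }, { B, C }, Ω }.
Round 1: 2 new —
  { A }  = complement { B, C }
  { A, C }  = complement { B }
  |family| = 6
Round 2: 1 new —
  { A, B }  = { B } ∪ { A }
  |family| = 7
Round 3: 1 new —
  { C }  = complement { A, B }
  |family| = 8
Round 4: already closed under ᶜ and ∪.

Therefore σ(𝒜) = { {  }, { A }, { B }, { C }, { A, B }, { A, C }, { B, C }, Ω } (|σ(𝒜)| = 8).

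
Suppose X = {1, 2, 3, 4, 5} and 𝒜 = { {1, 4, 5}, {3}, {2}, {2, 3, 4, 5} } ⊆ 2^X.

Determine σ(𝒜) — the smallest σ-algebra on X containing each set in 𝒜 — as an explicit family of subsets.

Begin from { {}, {2}, {3}, {1, 4, 5}, {2, 3, 4, 5}, X } (that is, 𝒜 plus ∅ and X).
Pass 1: +4 →
  {1}  = X∖{2, 3, 4, 5}
  {2, 3}  = X∖{1, 4, 5}
  {1, 2, 4, 5}  = X∖{3}
  {1, 3, 4, 5}  = X∖{2}
  (now 10)
Pass 2: 3 new —
  {1, 2}  = {2} ∪ {1}
  {1, 3}  = {3} ∪ {1}
  {1, 2, 3}  = {2, 3} ∪ {1}
  (now 13)
Pass 3 (3 new):
  {4, 5}  = X∖{1, 2, 3}
  {2, 4, 5}  = X∖{1, 3}
  {3, 4, 5}  = X∖{1, 2}
  (now 16)
Pass 4: stable.

σ(𝒜) = { {}, {1}, {2}, {3}, {1, 2}, {1, 3}, {2, 3}, {4, 5}, {1, 2, 3}, {1, 4, 5}, {2, 4, 5}, {3, 4, 5}, {1, 2, 4, 5}, {1, 3, 4, 5}, {2, 3, 4, 5}, X }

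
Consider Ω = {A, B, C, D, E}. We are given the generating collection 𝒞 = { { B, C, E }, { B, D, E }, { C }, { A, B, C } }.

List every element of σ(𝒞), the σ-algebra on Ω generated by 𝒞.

Start: 𝒞 ∪ {∅, Ω} = { {}, { C }, { A, B, C }, { B, C, E }, { B, D, E }, Ω }.
Iteration 1 adds 6:
  { A, C }  = Ω∖{ B, D, E }
  { A, D }  = Ω∖{ B, C, E }
  { D, E }  = Ω∖{ A, B, C }
  { A, B, C, E }  = { B, C, E } ∪ { A, B, C }
  { A, B, D, E }  = Ω∖{ C }
  { B, C, D, E }  = { C } ∪ { B, D, E }
  — 12 sets.
Iteration 2 adds 7:
  { A }  = Ω∖{ B, C, D, E }
  { D }  = Ω∖{ A, B, C, E }
  { A, C, D }  = { C } ∪ { A, D }
  { A, D, E }  = { D, E } ∪ { A, D }
  { C, D, E }  = { D, E } ∪ { C }
  { A, B, C, D }  = { A, B, C } ∪ { A, D }
  { A, C, D, E }  = { D, E } ∪ { A, C }
  — 19 sets.
Iteration 3: 6 new —
  { B }  = Ω∖{ A, C, D, E }
  { E }  = Ω∖{ A, B, C, D }
  { A, B }  = Ω∖{ C, D, E }
  { B, C }  = Ω∖{ A, D, E }
  { B, E }  = Ω∖{ A, C, D }
  { C, D }  = { C } ∪ { D }
  — 25 sets.
Iteration 4 (7 new):
  { A, E }  = { E } ∪ { A }
  { B, D }  = { B } ∪ { D }
  { C, E }  = { E } ∪ { C }
  { A, B, D }  = { A, B } ∪ { A, D }
  { A, B, E }  = Ω∖{ C, D }
  { A, C, E }  = { E } ∪ { A, C }
  { B, C, D }  = { C, D } ∪ { B }
  — 32 sets.
Iteration 5: closed — nothing new.

|σ(𝒞)| = 32.  σ(𝒞) = { {}, { A }, { B }, { C }, { D }, { E }, { A, B }, { A, C }, { A, D }, { A, E }, { B, C }, { B, D }, { B, E }, { C, D }, { C, E }, { D, E }, { A, B, C }, { A, B, D }, { A, B, E }, { A, C, D }, { A, C, E }, { A, D, E }, { B, C, D }, { B, C, E }, { B, D, E }, { C, D, E }, { A, B, C, D }, { A, B, C, E }, { A, B, D, E }, { A, C, D, E }, { B, C, D, E }, Ω }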